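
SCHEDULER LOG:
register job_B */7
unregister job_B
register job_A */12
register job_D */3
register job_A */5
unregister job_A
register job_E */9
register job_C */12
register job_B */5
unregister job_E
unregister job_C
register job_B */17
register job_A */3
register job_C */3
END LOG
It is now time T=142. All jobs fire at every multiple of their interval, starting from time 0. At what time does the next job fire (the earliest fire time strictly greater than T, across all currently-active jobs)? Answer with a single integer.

Op 1: register job_B */7 -> active={job_B:*/7}
Op 2: unregister job_B -> active={}
Op 3: register job_A */12 -> active={job_A:*/12}
Op 4: register job_D */3 -> active={job_A:*/12, job_D:*/3}
Op 5: register job_A */5 -> active={job_A:*/5, job_D:*/3}
Op 6: unregister job_A -> active={job_D:*/3}
Op 7: register job_E */9 -> active={job_D:*/3, job_E:*/9}
Op 8: register job_C */12 -> active={job_C:*/12, job_D:*/3, job_E:*/9}
Op 9: register job_B */5 -> active={job_B:*/5, job_C:*/12, job_D:*/3, job_E:*/9}
Op 10: unregister job_E -> active={job_B:*/5, job_C:*/12, job_D:*/3}
Op 11: unregister job_C -> active={job_B:*/5, job_D:*/3}
Op 12: register job_B */17 -> active={job_B:*/17, job_D:*/3}
Op 13: register job_A */3 -> active={job_A:*/3, job_B:*/17, job_D:*/3}
Op 14: register job_C */3 -> active={job_A:*/3, job_B:*/17, job_C:*/3, job_D:*/3}
  job_A: interval 3, next fire after T=142 is 144
  job_B: interval 17, next fire after T=142 is 153
  job_C: interval 3, next fire after T=142 is 144
  job_D: interval 3, next fire after T=142 is 144
Earliest fire time = 144 (job job_A)

Answer: 144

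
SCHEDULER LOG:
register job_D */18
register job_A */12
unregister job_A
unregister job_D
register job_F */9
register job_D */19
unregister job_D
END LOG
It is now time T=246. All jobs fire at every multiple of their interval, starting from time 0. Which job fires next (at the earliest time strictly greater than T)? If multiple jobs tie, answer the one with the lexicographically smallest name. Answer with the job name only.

Op 1: register job_D */18 -> active={job_D:*/18}
Op 2: register job_A */12 -> active={job_A:*/12, job_D:*/18}
Op 3: unregister job_A -> active={job_D:*/18}
Op 4: unregister job_D -> active={}
Op 5: register job_F */9 -> active={job_F:*/9}
Op 6: register job_D */19 -> active={job_D:*/19, job_F:*/9}
Op 7: unregister job_D -> active={job_F:*/9}
  job_F: interval 9, next fire after T=246 is 252
Earliest = 252, winner (lex tiebreak) = job_F

Answer: job_F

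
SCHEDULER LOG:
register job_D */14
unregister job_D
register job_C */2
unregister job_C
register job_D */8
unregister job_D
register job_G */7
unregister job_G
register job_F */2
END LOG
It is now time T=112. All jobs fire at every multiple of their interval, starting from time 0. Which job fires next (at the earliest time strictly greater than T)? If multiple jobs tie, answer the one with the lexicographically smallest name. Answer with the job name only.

Answer: job_F

Derivation:
Op 1: register job_D */14 -> active={job_D:*/14}
Op 2: unregister job_D -> active={}
Op 3: register job_C */2 -> active={job_C:*/2}
Op 4: unregister job_C -> active={}
Op 5: register job_D */8 -> active={job_D:*/8}
Op 6: unregister job_D -> active={}
Op 7: register job_G */7 -> active={job_G:*/7}
Op 8: unregister job_G -> active={}
Op 9: register job_F */2 -> active={job_F:*/2}
  job_F: interval 2, next fire after T=112 is 114
Earliest = 114, winner (lex tiebreak) = job_F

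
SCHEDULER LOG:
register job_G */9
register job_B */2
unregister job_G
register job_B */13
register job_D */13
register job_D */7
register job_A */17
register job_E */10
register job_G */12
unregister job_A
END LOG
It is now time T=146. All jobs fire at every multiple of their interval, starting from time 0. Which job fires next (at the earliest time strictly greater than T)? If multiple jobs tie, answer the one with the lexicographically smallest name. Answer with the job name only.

Answer: job_D

Derivation:
Op 1: register job_G */9 -> active={job_G:*/9}
Op 2: register job_B */2 -> active={job_B:*/2, job_G:*/9}
Op 3: unregister job_G -> active={job_B:*/2}
Op 4: register job_B */13 -> active={job_B:*/13}
Op 5: register job_D */13 -> active={job_B:*/13, job_D:*/13}
Op 6: register job_D */7 -> active={job_B:*/13, job_D:*/7}
Op 7: register job_A */17 -> active={job_A:*/17, job_B:*/13, job_D:*/7}
Op 8: register job_E */10 -> active={job_A:*/17, job_B:*/13, job_D:*/7, job_E:*/10}
Op 9: register job_G */12 -> active={job_A:*/17, job_B:*/13, job_D:*/7, job_E:*/10, job_G:*/12}
Op 10: unregister job_A -> active={job_B:*/13, job_D:*/7, job_E:*/10, job_G:*/12}
  job_B: interval 13, next fire after T=146 is 156
  job_D: interval 7, next fire after T=146 is 147
  job_E: interval 10, next fire after T=146 is 150
  job_G: interval 12, next fire after T=146 is 156
Earliest = 147, winner (lex tiebreak) = job_D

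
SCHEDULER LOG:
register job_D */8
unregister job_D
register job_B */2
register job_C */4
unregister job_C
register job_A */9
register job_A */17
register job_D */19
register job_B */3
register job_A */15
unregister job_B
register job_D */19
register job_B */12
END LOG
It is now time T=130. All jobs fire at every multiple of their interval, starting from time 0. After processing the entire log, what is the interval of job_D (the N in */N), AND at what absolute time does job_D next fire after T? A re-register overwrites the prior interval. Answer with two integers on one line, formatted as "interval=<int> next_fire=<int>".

Op 1: register job_D */8 -> active={job_D:*/8}
Op 2: unregister job_D -> active={}
Op 3: register job_B */2 -> active={job_B:*/2}
Op 4: register job_C */4 -> active={job_B:*/2, job_C:*/4}
Op 5: unregister job_C -> active={job_B:*/2}
Op 6: register job_A */9 -> active={job_A:*/9, job_B:*/2}
Op 7: register job_A */17 -> active={job_A:*/17, job_B:*/2}
Op 8: register job_D */19 -> active={job_A:*/17, job_B:*/2, job_D:*/19}
Op 9: register job_B */3 -> active={job_A:*/17, job_B:*/3, job_D:*/19}
Op 10: register job_A */15 -> active={job_A:*/15, job_B:*/3, job_D:*/19}
Op 11: unregister job_B -> active={job_A:*/15, job_D:*/19}
Op 12: register job_D */19 -> active={job_A:*/15, job_D:*/19}
Op 13: register job_B */12 -> active={job_A:*/15, job_B:*/12, job_D:*/19}
Final interval of job_D = 19
Next fire of job_D after T=130: (130//19+1)*19 = 133

Answer: interval=19 next_fire=133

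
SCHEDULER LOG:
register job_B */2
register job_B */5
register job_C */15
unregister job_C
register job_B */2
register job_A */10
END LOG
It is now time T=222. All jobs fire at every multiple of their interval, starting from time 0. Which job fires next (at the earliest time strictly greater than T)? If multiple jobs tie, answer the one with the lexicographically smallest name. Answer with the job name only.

Op 1: register job_B */2 -> active={job_B:*/2}
Op 2: register job_B */5 -> active={job_B:*/5}
Op 3: register job_C */15 -> active={job_B:*/5, job_C:*/15}
Op 4: unregister job_C -> active={job_B:*/5}
Op 5: register job_B */2 -> active={job_B:*/2}
Op 6: register job_A */10 -> active={job_A:*/10, job_B:*/2}
  job_A: interval 10, next fire after T=222 is 230
  job_B: interval 2, next fire after T=222 is 224
Earliest = 224, winner (lex tiebreak) = job_B

Answer: job_B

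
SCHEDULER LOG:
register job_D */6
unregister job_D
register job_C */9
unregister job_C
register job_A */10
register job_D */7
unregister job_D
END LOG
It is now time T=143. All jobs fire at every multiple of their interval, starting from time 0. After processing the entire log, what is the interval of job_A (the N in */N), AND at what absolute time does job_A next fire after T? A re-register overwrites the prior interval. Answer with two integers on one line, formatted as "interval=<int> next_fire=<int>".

Op 1: register job_D */6 -> active={job_D:*/6}
Op 2: unregister job_D -> active={}
Op 3: register job_C */9 -> active={job_C:*/9}
Op 4: unregister job_C -> active={}
Op 5: register job_A */10 -> active={job_A:*/10}
Op 6: register job_D */7 -> active={job_A:*/10, job_D:*/7}
Op 7: unregister job_D -> active={job_A:*/10}
Final interval of job_A = 10
Next fire of job_A after T=143: (143//10+1)*10 = 150

Answer: interval=10 next_fire=150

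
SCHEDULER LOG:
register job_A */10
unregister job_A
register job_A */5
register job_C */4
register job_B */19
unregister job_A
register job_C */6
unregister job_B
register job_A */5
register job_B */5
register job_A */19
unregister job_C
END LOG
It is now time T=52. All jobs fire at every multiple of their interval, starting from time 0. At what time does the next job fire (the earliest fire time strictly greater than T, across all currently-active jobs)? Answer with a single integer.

Op 1: register job_A */10 -> active={job_A:*/10}
Op 2: unregister job_A -> active={}
Op 3: register job_A */5 -> active={job_A:*/5}
Op 4: register job_C */4 -> active={job_A:*/5, job_C:*/4}
Op 5: register job_B */19 -> active={job_A:*/5, job_B:*/19, job_C:*/4}
Op 6: unregister job_A -> active={job_B:*/19, job_C:*/4}
Op 7: register job_C */6 -> active={job_B:*/19, job_C:*/6}
Op 8: unregister job_B -> active={job_C:*/6}
Op 9: register job_A */5 -> active={job_A:*/5, job_C:*/6}
Op 10: register job_B */5 -> active={job_A:*/5, job_B:*/5, job_C:*/6}
Op 11: register job_A */19 -> active={job_A:*/19, job_B:*/5, job_C:*/6}
Op 12: unregister job_C -> active={job_A:*/19, job_B:*/5}
  job_A: interval 19, next fire after T=52 is 57
  job_B: interval 5, next fire after T=52 is 55
Earliest fire time = 55 (job job_B)

Answer: 55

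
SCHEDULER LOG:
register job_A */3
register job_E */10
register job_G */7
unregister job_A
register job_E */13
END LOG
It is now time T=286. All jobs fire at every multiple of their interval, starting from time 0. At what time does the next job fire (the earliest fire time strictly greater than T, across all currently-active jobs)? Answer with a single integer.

Answer: 287

Derivation:
Op 1: register job_A */3 -> active={job_A:*/3}
Op 2: register job_E */10 -> active={job_A:*/3, job_E:*/10}
Op 3: register job_G */7 -> active={job_A:*/3, job_E:*/10, job_G:*/7}
Op 4: unregister job_A -> active={job_E:*/10, job_G:*/7}
Op 5: register job_E */13 -> active={job_E:*/13, job_G:*/7}
  job_E: interval 13, next fire after T=286 is 299
  job_G: interval 7, next fire after T=286 is 287
Earliest fire time = 287 (job job_G)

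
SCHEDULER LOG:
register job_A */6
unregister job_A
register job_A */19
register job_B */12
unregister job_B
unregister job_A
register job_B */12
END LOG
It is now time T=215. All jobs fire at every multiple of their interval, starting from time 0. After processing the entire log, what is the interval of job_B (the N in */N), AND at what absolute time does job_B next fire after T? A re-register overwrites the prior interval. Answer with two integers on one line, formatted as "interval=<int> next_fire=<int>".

Answer: interval=12 next_fire=216

Derivation:
Op 1: register job_A */6 -> active={job_A:*/6}
Op 2: unregister job_A -> active={}
Op 3: register job_A */19 -> active={job_A:*/19}
Op 4: register job_B */12 -> active={job_A:*/19, job_B:*/12}
Op 5: unregister job_B -> active={job_A:*/19}
Op 6: unregister job_A -> active={}
Op 7: register job_B */12 -> active={job_B:*/12}
Final interval of job_B = 12
Next fire of job_B after T=215: (215//12+1)*12 = 216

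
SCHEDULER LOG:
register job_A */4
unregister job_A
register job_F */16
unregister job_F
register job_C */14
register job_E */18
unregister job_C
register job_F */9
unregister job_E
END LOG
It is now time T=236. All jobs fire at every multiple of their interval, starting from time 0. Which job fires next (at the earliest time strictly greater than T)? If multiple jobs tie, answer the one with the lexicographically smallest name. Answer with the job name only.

Op 1: register job_A */4 -> active={job_A:*/4}
Op 2: unregister job_A -> active={}
Op 3: register job_F */16 -> active={job_F:*/16}
Op 4: unregister job_F -> active={}
Op 5: register job_C */14 -> active={job_C:*/14}
Op 6: register job_E */18 -> active={job_C:*/14, job_E:*/18}
Op 7: unregister job_C -> active={job_E:*/18}
Op 8: register job_F */9 -> active={job_E:*/18, job_F:*/9}
Op 9: unregister job_E -> active={job_F:*/9}
  job_F: interval 9, next fire after T=236 is 243
Earliest = 243, winner (lex tiebreak) = job_F

Answer: job_F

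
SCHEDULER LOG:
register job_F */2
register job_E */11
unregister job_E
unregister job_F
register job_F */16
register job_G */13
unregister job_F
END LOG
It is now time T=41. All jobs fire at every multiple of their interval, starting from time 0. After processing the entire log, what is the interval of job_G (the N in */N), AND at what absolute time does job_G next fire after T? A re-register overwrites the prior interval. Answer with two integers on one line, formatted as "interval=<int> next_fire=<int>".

Answer: interval=13 next_fire=52

Derivation:
Op 1: register job_F */2 -> active={job_F:*/2}
Op 2: register job_E */11 -> active={job_E:*/11, job_F:*/2}
Op 3: unregister job_E -> active={job_F:*/2}
Op 4: unregister job_F -> active={}
Op 5: register job_F */16 -> active={job_F:*/16}
Op 6: register job_G */13 -> active={job_F:*/16, job_G:*/13}
Op 7: unregister job_F -> active={job_G:*/13}
Final interval of job_G = 13
Next fire of job_G after T=41: (41//13+1)*13 = 52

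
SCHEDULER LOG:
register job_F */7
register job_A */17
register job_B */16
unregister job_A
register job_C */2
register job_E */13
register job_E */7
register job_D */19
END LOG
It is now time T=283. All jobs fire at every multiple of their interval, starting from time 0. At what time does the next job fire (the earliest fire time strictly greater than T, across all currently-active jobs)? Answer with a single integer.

Op 1: register job_F */7 -> active={job_F:*/7}
Op 2: register job_A */17 -> active={job_A:*/17, job_F:*/7}
Op 3: register job_B */16 -> active={job_A:*/17, job_B:*/16, job_F:*/7}
Op 4: unregister job_A -> active={job_B:*/16, job_F:*/7}
Op 5: register job_C */2 -> active={job_B:*/16, job_C:*/2, job_F:*/7}
Op 6: register job_E */13 -> active={job_B:*/16, job_C:*/2, job_E:*/13, job_F:*/7}
Op 7: register job_E */7 -> active={job_B:*/16, job_C:*/2, job_E:*/7, job_F:*/7}
Op 8: register job_D */19 -> active={job_B:*/16, job_C:*/2, job_D:*/19, job_E:*/7, job_F:*/7}
  job_B: interval 16, next fire after T=283 is 288
  job_C: interval 2, next fire after T=283 is 284
  job_D: interval 19, next fire after T=283 is 285
  job_E: interval 7, next fire after T=283 is 287
  job_F: interval 7, next fire after T=283 is 287
Earliest fire time = 284 (job job_C)

Answer: 284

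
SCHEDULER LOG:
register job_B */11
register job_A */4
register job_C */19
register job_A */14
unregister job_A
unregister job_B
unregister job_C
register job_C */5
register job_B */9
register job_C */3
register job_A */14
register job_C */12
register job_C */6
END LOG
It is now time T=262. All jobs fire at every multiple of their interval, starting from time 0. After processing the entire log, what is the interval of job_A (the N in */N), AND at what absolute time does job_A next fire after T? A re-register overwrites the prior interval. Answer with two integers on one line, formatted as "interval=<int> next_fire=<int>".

Op 1: register job_B */11 -> active={job_B:*/11}
Op 2: register job_A */4 -> active={job_A:*/4, job_B:*/11}
Op 3: register job_C */19 -> active={job_A:*/4, job_B:*/11, job_C:*/19}
Op 4: register job_A */14 -> active={job_A:*/14, job_B:*/11, job_C:*/19}
Op 5: unregister job_A -> active={job_B:*/11, job_C:*/19}
Op 6: unregister job_B -> active={job_C:*/19}
Op 7: unregister job_C -> active={}
Op 8: register job_C */5 -> active={job_C:*/5}
Op 9: register job_B */9 -> active={job_B:*/9, job_C:*/5}
Op 10: register job_C */3 -> active={job_B:*/9, job_C:*/3}
Op 11: register job_A */14 -> active={job_A:*/14, job_B:*/9, job_C:*/3}
Op 12: register job_C */12 -> active={job_A:*/14, job_B:*/9, job_C:*/12}
Op 13: register job_C */6 -> active={job_A:*/14, job_B:*/9, job_C:*/6}
Final interval of job_A = 14
Next fire of job_A after T=262: (262//14+1)*14 = 266

Answer: interval=14 next_fire=266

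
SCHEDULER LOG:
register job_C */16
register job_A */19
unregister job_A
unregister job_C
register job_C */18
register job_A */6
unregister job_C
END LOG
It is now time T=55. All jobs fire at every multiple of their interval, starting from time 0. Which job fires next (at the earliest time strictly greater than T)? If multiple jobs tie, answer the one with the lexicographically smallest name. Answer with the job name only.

Answer: job_A

Derivation:
Op 1: register job_C */16 -> active={job_C:*/16}
Op 2: register job_A */19 -> active={job_A:*/19, job_C:*/16}
Op 3: unregister job_A -> active={job_C:*/16}
Op 4: unregister job_C -> active={}
Op 5: register job_C */18 -> active={job_C:*/18}
Op 6: register job_A */6 -> active={job_A:*/6, job_C:*/18}
Op 7: unregister job_C -> active={job_A:*/6}
  job_A: interval 6, next fire after T=55 is 60
Earliest = 60, winner (lex tiebreak) = job_A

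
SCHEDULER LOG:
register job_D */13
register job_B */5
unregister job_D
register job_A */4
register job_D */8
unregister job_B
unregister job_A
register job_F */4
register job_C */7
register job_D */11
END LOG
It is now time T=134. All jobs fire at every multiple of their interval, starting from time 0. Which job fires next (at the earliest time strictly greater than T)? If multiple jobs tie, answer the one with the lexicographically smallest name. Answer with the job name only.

Answer: job_F

Derivation:
Op 1: register job_D */13 -> active={job_D:*/13}
Op 2: register job_B */5 -> active={job_B:*/5, job_D:*/13}
Op 3: unregister job_D -> active={job_B:*/5}
Op 4: register job_A */4 -> active={job_A:*/4, job_B:*/5}
Op 5: register job_D */8 -> active={job_A:*/4, job_B:*/5, job_D:*/8}
Op 6: unregister job_B -> active={job_A:*/4, job_D:*/8}
Op 7: unregister job_A -> active={job_D:*/8}
Op 8: register job_F */4 -> active={job_D:*/8, job_F:*/4}
Op 9: register job_C */7 -> active={job_C:*/7, job_D:*/8, job_F:*/4}
Op 10: register job_D */11 -> active={job_C:*/7, job_D:*/11, job_F:*/4}
  job_C: interval 7, next fire after T=134 is 140
  job_D: interval 11, next fire after T=134 is 143
  job_F: interval 4, next fire after T=134 is 136
Earliest = 136, winner (lex tiebreak) = job_F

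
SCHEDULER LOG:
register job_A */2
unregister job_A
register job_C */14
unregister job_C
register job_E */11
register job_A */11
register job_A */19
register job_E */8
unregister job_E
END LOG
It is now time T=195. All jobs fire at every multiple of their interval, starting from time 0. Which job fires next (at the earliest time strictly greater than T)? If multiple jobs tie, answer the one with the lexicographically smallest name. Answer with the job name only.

Answer: job_A

Derivation:
Op 1: register job_A */2 -> active={job_A:*/2}
Op 2: unregister job_A -> active={}
Op 3: register job_C */14 -> active={job_C:*/14}
Op 4: unregister job_C -> active={}
Op 5: register job_E */11 -> active={job_E:*/11}
Op 6: register job_A */11 -> active={job_A:*/11, job_E:*/11}
Op 7: register job_A */19 -> active={job_A:*/19, job_E:*/11}
Op 8: register job_E */8 -> active={job_A:*/19, job_E:*/8}
Op 9: unregister job_E -> active={job_A:*/19}
  job_A: interval 19, next fire after T=195 is 209
Earliest = 209, winner (lex tiebreak) = job_A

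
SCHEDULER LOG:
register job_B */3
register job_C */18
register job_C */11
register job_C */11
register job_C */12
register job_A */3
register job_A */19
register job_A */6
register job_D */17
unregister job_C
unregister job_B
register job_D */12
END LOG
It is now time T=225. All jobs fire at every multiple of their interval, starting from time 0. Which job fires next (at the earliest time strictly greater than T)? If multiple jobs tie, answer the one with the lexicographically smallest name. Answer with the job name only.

Answer: job_A

Derivation:
Op 1: register job_B */3 -> active={job_B:*/3}
Op 2: register job_C */18 -> active={job_B:*/3, job_C:*/18}
Op 3: register job_C */11 -> active={job_B:*/3, job_C:*/11}
Op 4: register job_C */11 -> active={job_B:*/3, job_C:*/11}
Op 5: register job_C */12 -> active={job_B:*/3, job_C:*/12}
Op 6: register job_A */3 -> active={job_A:*/3, job_B:*/3, job_C:*/12}
Op 7: register job_A */19 -> active={job_A:*/19, job_B:*/3, job_C:*/12}
Op 8: register job_A */6 -> active={job_A:*/6, job_B:*/3, job_C:*/12}
Op 9: register job_D */17 -> active={job_A:*/6, job_B:*/3, job_C:*/12, job_D:*/17}
Op 10: unregister job_C -> active={job_A:*/6, job_B:*/3, job_D:*/17}
Op 11: unregister job_B -> active={job_A:*/6, job_D:*/17}
Op 12: register job_D */12 -> active={job_A:*/6, job_D:*/12}
  job_A: interval 6, next fire after T=225 is 228
  job_D: interval 12, next fire after T=225 is 228
Earliest = 228, winner (lex tiebreak) = job_A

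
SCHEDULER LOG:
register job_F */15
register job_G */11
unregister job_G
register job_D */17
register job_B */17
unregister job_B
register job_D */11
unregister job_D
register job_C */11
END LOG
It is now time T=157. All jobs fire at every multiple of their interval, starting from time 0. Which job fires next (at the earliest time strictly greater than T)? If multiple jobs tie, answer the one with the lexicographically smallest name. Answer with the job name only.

Op 1: register job_F */15 -> active={job_F:*/15}
Op 2: register job_G */11 -> active={job_F:*/15, job_G:*/11}
Op 3: unregister job_G -> active={job_F:*/15}
Op 4: register job_D */17 -> active={job_D:*/17, job_F:*/15}
Op 5: register job_B */17 -> active={job_B:*/17, job_D:*/17, job_F:*/15}
Op 6: unregister job_B -> active={job_D:*/17, job_F:*/15}
Op 7: register job_D */11 -> active={job_D:*/11, job_F:*/15}
Op 8: unregister job_D -> active={job_F:*/15}
Op 9: register job_C */11 -> active={job_C:*/11, job_F:*/15}
  job_C: interval 11, next fire after T=157 is 165
  job_F: interval 15, next fire after T=157 is 165
Earliest = 165, winner (lex tiebreak) = job_C

Answer: job_C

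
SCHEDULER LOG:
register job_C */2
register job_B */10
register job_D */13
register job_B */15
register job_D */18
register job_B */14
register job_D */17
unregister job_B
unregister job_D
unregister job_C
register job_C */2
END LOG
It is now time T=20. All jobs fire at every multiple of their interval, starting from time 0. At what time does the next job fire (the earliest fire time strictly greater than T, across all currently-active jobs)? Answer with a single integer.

Answer: 22

Derivation:
Op 1: register job_C */2 -> active={job_C:*/2}
Op 2: register job_B */10 -> active={job_B:*/10, job_C:*/2}
Op 3: register job_D */13 -> active={job_B:*/10, job_C:*/2, job_D:*/13}
Op 4: register job_B */15 -> active={job_B:*/15, job_C:*/2, job_D:*/13}
Op 5: register job_D */18 -> active={job_B:*/15, job_C:*/2, job_D:*/18}
Op 6: register job_B */14 -> active={job_B:*/14, job_C:*/2, job_D:*/18}
Op 7: register job_D */17 -> active={job_B:*/14, job_C:*/2, job_D:*/17}
Op 8: unregister job_B -> active={job_C:*/2, job_D:*/17}
Op 9: unregister job_D -> active={job_C:*/2}
Op 10: unregister job_C -> active={}
Op 11: register job_C */2 -> active={job_C:*/2}
  job_C: interval 2, next fire after T=20 is 22
Earliest fire time = 22 (job job_C)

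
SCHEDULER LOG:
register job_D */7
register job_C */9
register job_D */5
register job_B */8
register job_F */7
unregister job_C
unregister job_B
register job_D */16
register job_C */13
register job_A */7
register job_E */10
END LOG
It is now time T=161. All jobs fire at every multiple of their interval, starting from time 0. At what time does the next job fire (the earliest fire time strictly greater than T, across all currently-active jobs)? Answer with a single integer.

Op 1: register job_D */7 -> active={job_D:*/7}
Op 2: register job_C */9 -> active={job_C:*/9, job_D:*/7}
Op 3: register job_D */5 -> active={job_C:*/9, job_D:*/5}
Op 4: register job_B */8 -> active={job_B:*/8, job_C:*/9, job_D:*/5}
Op 5: register job_F */7 -> active={job_B:*/8, job_C:*/9, job_D:*/5, job_F:*/7}
Op 6: unregister job_C -> active={job_B:*/8, job_D:*/5, job_F:*/7}
Op 7: unregister job_B -> active={job_D:*/5, job_F:*/7}
Op 8: register job_D */16 -> active={job_D:*/16, job_F:*/7}
Op 9: register job_C */13 -> active={job_C:*/13, job_D:*/16, job_F:*/7}
Op 10: register job_A */7 -> active={job_A:*/7, job_C:*/13, job_D:*/16, job_F:*/7}
Op 11: register job_E */10 -> active={job_A:*/7, job_C:*/13, job_D:*/16, job_E:*/10, job_F:*/7}
  job_A: interval 7, next fire after T=161 is 168
  job_C: interval 13, next fire after T=161 is 169
  job_D: interval 16, next fire after T=161 is 176
  job_E: interval 10, next fire after T=161 is 170
  job_F: interval 7, next fire after T=161 is 168
Earliest fire time = 168 (job job_A)

Answer: 168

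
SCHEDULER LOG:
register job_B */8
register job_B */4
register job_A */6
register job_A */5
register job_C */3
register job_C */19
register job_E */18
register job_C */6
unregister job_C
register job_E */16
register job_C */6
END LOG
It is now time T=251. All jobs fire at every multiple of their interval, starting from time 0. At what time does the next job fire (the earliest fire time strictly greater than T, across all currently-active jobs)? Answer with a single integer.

Op 1: register job_B */8 -> active={job_B:*/8}
Op 2: register job_B */4 -> active={job_B:*/4}
Op 3: register job_A */6 -> active={job_A:*/6, job_B:*/4}
Op 4: register job_A */5 -> active={job_A:*/5, job_B:*/4}
Op 5: register job_C */3 -> active={job_A:*/5, job_B:*/4, job_C:*/3}
Op 6: register job_C */19 -> active={job_A:*/5, job_B:*/4, job_C:*/19}
Op 7: register job_E */18 -> active={job_A:*/5, job_B:*/4, job_C:*/19, job_E:*/18}
Op 8: register job_C */6 -> active={job_A:*/5, job_B:*/4, job_C:*/6, job_E:*/18}
Op 9: unregister job_C -> active={job_A:*/5, job_B:*/4, job_E:*/18}
Op 10: register job_E */16 -> active={job_A:*/5, job_B:*/4, job_E:*/16}
Op 11: register job_C */6 -> active={job_A:*/5, job_B:*/4, job_C:*/6, job_E:*/16}
  job_A: interval 5, next fire after T=251 is 255
  job_B: interval 4, next fire after T=251 is 252
  job_C: interval 6, next fire after T=251 is 252
  job_E: interval 16, next fire after T=251 is 256
Earliest fire time = 252 (job job_B)

Answer: 252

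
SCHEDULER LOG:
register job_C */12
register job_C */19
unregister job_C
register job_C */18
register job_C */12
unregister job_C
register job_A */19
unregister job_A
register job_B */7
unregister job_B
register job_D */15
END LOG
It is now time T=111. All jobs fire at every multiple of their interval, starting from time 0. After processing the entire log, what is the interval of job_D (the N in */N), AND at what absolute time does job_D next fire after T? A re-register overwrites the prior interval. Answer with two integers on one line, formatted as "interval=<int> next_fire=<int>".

Answer: interval=15 next_fire=120

Derivation:
Op 1: register job_C */12 -> active={job_C:*/12}
Op 2: register job_C */19 -> active={job_C:*/19}
Op 3: unregister job_C -> active={}
Op 4: register job_C */18 -> active={job_C:*/18}
Op 5: register job_C */12 -> active={job_C:*/12}
Op 6: unregister job_C -> active={}
Op 7: register job_A */19 -> active={job_A:*/19}
Op 8: unregister job_A -> active={}
Op 9: register job_B */7 -> active={job_B:*/7}
Op 10: unregister job_B -> active={}
Op 11: register job_D */15 -> active={job_D:*/15}
Final interval of job_D = 15
Next fire of job_D after T=111: (111//15+1)*15 = 120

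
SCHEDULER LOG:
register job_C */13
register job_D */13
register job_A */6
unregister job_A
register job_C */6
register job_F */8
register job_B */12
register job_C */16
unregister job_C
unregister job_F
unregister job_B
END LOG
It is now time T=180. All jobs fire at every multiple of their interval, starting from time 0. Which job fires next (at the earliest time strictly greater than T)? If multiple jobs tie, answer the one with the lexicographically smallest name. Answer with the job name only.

Answer: job_D

Derivation:
Op 1: register job_C */13 -> active={job_C:*/13}
Op 2: register job_D */13 -> active={job_C:*/13, job_D:*/13}
Op 3: register job_A */6 -> active={job_A:*/6, job_C:*/13, job_D:*/13}
Op 4: unregister job_A -> active={job_C:*/13, job_D:*/13}
Op 5: register job_C */6 -> active={job_C:*/6, job_D:*/13}
Op 6: register job_F */8 -> active={job_C:*/6, job_D:*/13, job_F:*/8}
Op 7: register job_B */12 -> active={job_B:*/12, job_C:*/6, job_D:*/13, job_F:*/8}
Op 8: register job_C */16 -> active={job_B:*/12, job_C:*/16, job_D:*/13, job_F:*/8}
Op 9: unregister job_C -> active={job_B:*/12, job_D:*/13, job_F:*/8}
Op 10: unregister job_F -> active={job_B:*/12, job_D:*/13}
Op 11: unregister job_B -> active={job_D:*/13}
  job_D: interval 13, next fire after T=180 is 182
Earliest = 182, winner (lex tiebreak) = job_D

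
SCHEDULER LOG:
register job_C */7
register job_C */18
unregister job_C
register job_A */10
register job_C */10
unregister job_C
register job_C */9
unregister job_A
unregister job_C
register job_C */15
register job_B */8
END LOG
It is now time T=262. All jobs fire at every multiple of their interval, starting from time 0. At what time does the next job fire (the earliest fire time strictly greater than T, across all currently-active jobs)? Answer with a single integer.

Op 1: register job_C */7 -> active={job_C:*/7}
Op 2: register job_C */18 -> active={job_C:*/18}
Op 3: unregister job_C -> active={}
Op 4: register job_A */10 -> active={job_A:*/10}
Op 5: register job_C */10 -> active={job_A:*/10, job_C:*/10}
Op 6: unregister job_C -> active={job_A:*/10}
Op 7: register job_C */9 -> active={job_A:*/10, job_C:*/9}
Op 8: unregister job_A -> active={job_C:*/9}
Op 9: unregister job_C -> active={}
Op 10: register job_C */15 -> active={job_C:*/15}
Op 11: register job_B */8 -> active={job_B:*/8, job_C:*/15}
  job_B: interval 8, next fire after T=262 is 264
  job_C: interval 15, next fire after T=262 is 270
Earliest fire time = 264 (job job_B)

Answer: 264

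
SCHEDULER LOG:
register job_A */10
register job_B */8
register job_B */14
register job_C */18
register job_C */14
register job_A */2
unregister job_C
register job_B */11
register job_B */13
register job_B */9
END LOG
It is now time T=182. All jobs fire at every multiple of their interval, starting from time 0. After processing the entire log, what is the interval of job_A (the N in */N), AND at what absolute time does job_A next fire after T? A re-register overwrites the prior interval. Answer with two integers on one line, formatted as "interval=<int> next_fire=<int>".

Op 1: register job_A */10 -> active={job_A:*/10}
Op 2: register job_B */8 -> active={job_A:*/10, job_B:*/8}
Op 3: register job_B */14 -> active={job_A:*/10, job_B:*/14}
Op 4: register job_C */18 -> active={job_A:*/10, job_B:*/14, job_C:*/18}
Op 5: register job_C */14 -> active={job_A:*/10, job_B:*/14, job_C:*/14}
Op 6: register job_A */2 -> active={job_A:*/2, job_B:*/14, job_C:*/14}
Op 7: unregister job_C -> active={job_A:*/2, job_B:*/14}
Op 8: register job_B */11 -> active={job_A:*/2, job_B:*/11}
Op 9: register job_B */13 -> active={job_A:*/2, job_B:*/13}
Op 10: register job_B */9 -> active={job_A:*/2, job_B:*/9}
Final interval of job_A = 2
Next fire of job_A after T=182: (182//2+1)*2 = 184

Answer: interval=2 next_fire=184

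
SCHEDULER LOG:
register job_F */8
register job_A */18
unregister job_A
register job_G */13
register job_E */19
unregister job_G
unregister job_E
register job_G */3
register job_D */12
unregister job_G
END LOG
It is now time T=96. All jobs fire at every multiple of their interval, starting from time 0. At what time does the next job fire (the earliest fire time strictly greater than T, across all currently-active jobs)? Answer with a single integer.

Answer: 104

Derivation:
Op 1: register job_F */8 -> active={job_F:*/8}
Op 2: register job_A */18 -> active={job_A:*/18, job_F:*/8}
Op 3: unregister job_A -> active={job_F:*/8}
Op 4: register job_G */13 -> active={job_F:*/8, job_G:*/13}
Op 5: register job_E */19 -> active={job_E:*/19, job_F:*/8, job_G:*/13}
Op 6: unregister job_G -> active={job_E:*/19, job_F:*/8}
Op 7: unregister job_E -> active={job_F:*/8}
Op 8: register job_G */3 -> active={job_F:*/8, job_G:*/3}
Op 9: register job_D */12 -> active={job_D:*/12, job_F:*/8, job_G:*/3}
Op 10: unregister job_G -> active={job_D:*/12, job_F:*/8}
  job_D: interval 12, next fire after T=96 is 108
  job_F: interval 8, next fire after T=96 is 104
Earliest fire time = 104 (job job_F)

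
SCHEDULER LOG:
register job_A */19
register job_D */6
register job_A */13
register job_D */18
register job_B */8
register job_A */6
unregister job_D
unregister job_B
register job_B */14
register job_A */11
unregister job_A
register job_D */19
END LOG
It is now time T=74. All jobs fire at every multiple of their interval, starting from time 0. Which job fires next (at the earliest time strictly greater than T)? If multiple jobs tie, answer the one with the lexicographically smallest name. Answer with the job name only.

Op 1: register job_A */19 -> active={job_A:*/19}
Op 2: register job_D */6 -> active={job_A:*/19, job_D:*/6}
Op 3: register job_A */13 -> active={job_A:*/13, job_D:*/6}
Op 4: register job_D */18 -> active={job_A:*/13, job_D:*/18}
Op 5: register job_B */8 -> active={job_A:*/13, job_B:*/8, job_D:*/18}
Op 6: register job_A */6 -> active={job_A:*/6, job_B:*/8, job_D:*/18}
Op 7: unregister job_D -> active={job_A:*/6, job_B:*/8}
Op 8: unregister job_B -> active={job_A:*/6}
Op 9: register job_B */14 -> active={job_A:*/6, job_B:*/14}
Op 10: register job_A */11 -> active={job_A:*/11, job_B:*/14}
Op 11: unregister job_A -> active={job_B:*/14}
Op 12: register job_D */19 -> active={job_B:*/14, job_D:*/19}
  job_B: interval 14, next fire after T=74 is 84
  job_D: interval 19, next fire after T=74 is 76
Earliest = 76, winner (lex tiebreak) = job_D

Answer: job_D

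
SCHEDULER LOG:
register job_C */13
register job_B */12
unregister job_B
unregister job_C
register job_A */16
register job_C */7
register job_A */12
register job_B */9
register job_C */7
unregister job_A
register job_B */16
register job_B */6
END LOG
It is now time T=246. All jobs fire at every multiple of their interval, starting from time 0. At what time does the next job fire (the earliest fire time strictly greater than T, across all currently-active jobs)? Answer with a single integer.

Op 1: register job_C */13 -> active={job_C:*/13}
Op 2: register job_B */12 -> active={job_B:*/12, job_C:*/13}
Op 3: unregister job_B -> active={job_C:*/13}
Op 4: unregister job_C -> active={}
Op 5: register job_A */16 -> active={job_A:*/16}
Op 6: register job_C */7 -> active={job_A:*/16, job_C:*/7}
Op 7: register job_A */12 -> active={job_A:*/12, job_C:*/7}
Op 8: register job_B */9 -> active={job_A:*/12, job_B:*/9, job_C:*/7}
Op 9: register job_C */7 -> active={job_A:*/12, job_B:*/9, job_C:*/7}
Op 10: unregister job_A -> active={job_B:*/9, job_C:*/7}
Op 11: register job_B */16 -> active={job_B:*/16, job_C:*/7}
Op 12: register job_B */6 -> active={job_B:*/6, job_C:*/7}
  job_B: interval 6, next fire after T=246 is 252
  job_C: interval 7, next fire after T=246 is 252
Earliest fire time = 252 (job job_B)

Answer: 252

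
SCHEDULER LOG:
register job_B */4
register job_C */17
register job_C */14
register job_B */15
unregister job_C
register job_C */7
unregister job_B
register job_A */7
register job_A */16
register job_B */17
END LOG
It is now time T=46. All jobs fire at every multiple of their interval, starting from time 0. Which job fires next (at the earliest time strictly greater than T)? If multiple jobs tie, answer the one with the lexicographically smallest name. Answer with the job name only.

Op 1: register job_B */4 -> active={job_B:*/4}
Op 2: register job_C */17 -> active={job_B:*/4, job_C:*/17}
Op 3: register job_C */14 -> active={job_B:*/4, job_C:*/14}
Op 4: register job_B */15 -> active={job_B:*/15, job_C:*/14}
Op 5: unregister job_C -> active={job_B:*/15}
Op 6: register job_C */7 -> active={job_B:*/15, job_C:*/7}
Op 7: unregister job_B -> active={job_C:*/7}
Op 8: register job_A */7 -> active={job_A:*/7, job_C:*/7}
Op 9: register job_A */16 -> active={job_A:*/16, job_C:*/7}
Op 10: register job_B */17 -> active={job_A:*/16, job_B:*/17, job_C:*/7}
  job_A: interval 16, next fire after T=46 is 48
  job_B: interval 17, next fire after T=46 is 51
  job_C: interval 7, next fire after T=46 is 49
Earliest = 48, winner (lex tiebreak) = job_A

Answer: job_A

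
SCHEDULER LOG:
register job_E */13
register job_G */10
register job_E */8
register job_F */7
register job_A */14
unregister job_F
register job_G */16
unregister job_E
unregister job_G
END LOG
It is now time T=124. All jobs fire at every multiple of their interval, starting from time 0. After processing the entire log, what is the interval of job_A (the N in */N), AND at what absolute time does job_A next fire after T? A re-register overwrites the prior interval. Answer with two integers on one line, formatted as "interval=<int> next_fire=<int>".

Answer: interval=14 next_fire=126

Derivation:
Op 1: register job_E */13 -> active={job_E:*/13}
Op 2: register job_G */10 -> active={job_E:*/13, job_G:*/10}
Op 3: register job_E */8 -> active={job_E:*/8, job_G:*/10}
Op 4: register job_F */7 -> active={job_E:*/8, job_F:*/7, job_G:*/10}
Op 5: register job_A */14 -> active={job_A:*/14, job_E:*/8, job_F:*/7, job_G:*/10}
Op 6: unregister job_F -> active={job_A:*/14, job_E:*/8, job_G:*/10}
Op 7: register job_G */16 -> active={job_A:*/14, job_E:*/8, job_G:*/16}
Op 8: unregister job_E -> active={job_A:*/14, job_G:*/16}
Op 9: unregister job_G -> active={job_A:*/14}
Final interval of job_A = 14
Next fire of job_A after T=124: (124//14+1)*14 = 126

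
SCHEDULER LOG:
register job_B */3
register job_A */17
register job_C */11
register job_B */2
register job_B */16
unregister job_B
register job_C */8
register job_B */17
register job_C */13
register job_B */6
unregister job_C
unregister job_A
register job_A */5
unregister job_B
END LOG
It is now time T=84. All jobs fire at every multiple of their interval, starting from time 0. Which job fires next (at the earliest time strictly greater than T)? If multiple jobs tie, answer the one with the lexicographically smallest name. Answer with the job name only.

Answer: job_A

Derivation:
Op 1: register job_B */3 -> active={job_B:*/3}
Op 2: register job_A */17 -> active={job_A:*/17, job_B:*/3}
Op 3: register job_C */11 -> active={job_A:*/17, job_B:*/3, job_C:*/11}
Op 4: register job_B */2 -> active={job_A:*/17, job_B:*/2, job_C:*/11}
Op 5: register job_B */16 -> active={job_A:*/17, job_B:*/16, job_C:*/11}
Op 6: unregister job_B -> active={job_A:*/17, job_C:*/11}
Op 7: register job_C */8 -> active={job_A:*/17, job_C:*/8}
Op 8: register job_B */17 -> active={job_A:*/17, job_B:*/17, job_C:*/8}
Op 9: register job_C */13 -> active={job_A:*/17, job_B:*/17, job_C:*/13}
Op 10: register job_B */6 -> active={job_A:*/17, job_B:*/6, job_C:*/13}
Op 11: unregister job_C -> active={job_A:*/17, job_B:*/6}
Op 12: unregister job_A -> active={job_B:*/6}
Op 13: register job_A */5 -> active={job_A:*/5, job_B:*/6}
Op 14: unregister job_B -> active={job_A:*/5}
  job_A: interval 5, next fire after T=84 is 85
Earliest = 85, winner (lex tiebreak) = job_A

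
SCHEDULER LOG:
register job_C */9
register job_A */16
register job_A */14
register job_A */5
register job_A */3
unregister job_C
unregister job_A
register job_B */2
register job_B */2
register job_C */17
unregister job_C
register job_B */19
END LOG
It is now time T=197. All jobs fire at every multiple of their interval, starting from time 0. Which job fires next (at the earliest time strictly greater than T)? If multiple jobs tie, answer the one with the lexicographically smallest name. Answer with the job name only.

Answer: job_B

Derivation:
Op 1: register job_C */9 -> active={job_C:*/9}
Op 2: register job_A */16 -> active={job_A:*/16, job_C:*/9}
Op 3: register job_A */14 -> active={job_A:*/14, job_C:*/9}
Op 4: register job_A */5 -> active={job_A:*/5, job_C:*/9}
Op 5: register job_A */3 -> active={job_A:*/3, job_C:*/9}
Op 6: unregister job_C -> active={job_A:*/3}
Op 7: unregister job_A -> active={}
Op 8: register job_B */2 -> active={job_B:*/2}
Op 9: register job_B */2 -> active={job_B:*/2}
Op 10: register job_C */17 -> active={job_B:*/2, job_C:*/17}
Op 11: unregister job_C -> active={job_B:*/2}
Op 12: register job_B */19 -> active={job_B:*/19}
  job_B: interval 19, next fire after T=197 is 209
Earliest = 209, winner (lex tiebreak) = job_B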